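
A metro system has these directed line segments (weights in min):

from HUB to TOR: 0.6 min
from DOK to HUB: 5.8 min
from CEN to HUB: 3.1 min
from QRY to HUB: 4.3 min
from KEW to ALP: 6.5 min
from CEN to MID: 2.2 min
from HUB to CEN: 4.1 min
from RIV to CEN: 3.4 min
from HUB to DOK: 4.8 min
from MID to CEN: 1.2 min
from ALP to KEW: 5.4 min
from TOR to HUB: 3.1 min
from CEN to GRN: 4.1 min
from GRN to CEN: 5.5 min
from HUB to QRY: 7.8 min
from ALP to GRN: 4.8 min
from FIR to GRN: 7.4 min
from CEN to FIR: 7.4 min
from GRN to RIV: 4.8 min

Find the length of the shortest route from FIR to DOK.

20.8 min

Settle nodes by increasing distance from FIR:
FIR: 0
GRN: 7.4  (via FIR)
RIV: 12.2  (via GRN)
CEN: 12.9  (via GRN)
MID: 15.1  (via CEN)
HUB: 16  (via CEN)
TOR: 16.6  (via HUB)
DOK: 20.8  (via HUB)
Shortest route: FIR–GRN–CEN–HUB–DOK = 20.8 min.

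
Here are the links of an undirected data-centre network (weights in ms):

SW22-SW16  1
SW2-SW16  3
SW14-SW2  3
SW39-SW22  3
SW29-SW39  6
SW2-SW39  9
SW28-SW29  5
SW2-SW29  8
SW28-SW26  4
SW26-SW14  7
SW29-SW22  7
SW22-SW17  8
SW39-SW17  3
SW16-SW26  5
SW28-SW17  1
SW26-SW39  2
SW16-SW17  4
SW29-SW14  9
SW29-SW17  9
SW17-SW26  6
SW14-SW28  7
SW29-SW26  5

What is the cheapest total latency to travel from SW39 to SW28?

Running Dijkstra from SW39:
SW39: 0
SW26: 2  (via SW39)
SW22: 3  (via SW39)
SW17: 3  (via SW39)
SW28: 4  (via SW17)
Shortest route: SW39 → SW17 → SW28 = 4 ms.

4 ms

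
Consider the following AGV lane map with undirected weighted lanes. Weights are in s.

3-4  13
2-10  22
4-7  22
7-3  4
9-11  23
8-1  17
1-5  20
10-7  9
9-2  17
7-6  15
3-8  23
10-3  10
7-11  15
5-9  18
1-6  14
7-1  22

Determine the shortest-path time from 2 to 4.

Compare a few routes:
2 - 10 - 7 - 3 - 4: 22+9+4+13 = 48
2 - 10 - 3 - 4: 22+10+13 = 45
2 - 10 - 7 - 4: 22+9+22 = 53
The minimum is 45 s via 2 - 10 - 3 - 4.

45 s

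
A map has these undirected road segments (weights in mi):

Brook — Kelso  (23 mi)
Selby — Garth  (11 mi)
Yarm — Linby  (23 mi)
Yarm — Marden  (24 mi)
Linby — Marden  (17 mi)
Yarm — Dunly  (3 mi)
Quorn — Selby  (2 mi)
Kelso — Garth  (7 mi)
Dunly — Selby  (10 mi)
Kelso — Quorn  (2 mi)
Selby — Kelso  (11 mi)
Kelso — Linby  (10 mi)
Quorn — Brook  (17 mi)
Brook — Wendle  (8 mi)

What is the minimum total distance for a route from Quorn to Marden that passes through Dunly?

Best Quorn to Dunly: Quorn–Selby–Dunly costing 12
Shortest Dunly→Marden: Dunly–Yarm–Marden = 27
Total via Dunly: 12 + 27 = 39 mi.

39 mi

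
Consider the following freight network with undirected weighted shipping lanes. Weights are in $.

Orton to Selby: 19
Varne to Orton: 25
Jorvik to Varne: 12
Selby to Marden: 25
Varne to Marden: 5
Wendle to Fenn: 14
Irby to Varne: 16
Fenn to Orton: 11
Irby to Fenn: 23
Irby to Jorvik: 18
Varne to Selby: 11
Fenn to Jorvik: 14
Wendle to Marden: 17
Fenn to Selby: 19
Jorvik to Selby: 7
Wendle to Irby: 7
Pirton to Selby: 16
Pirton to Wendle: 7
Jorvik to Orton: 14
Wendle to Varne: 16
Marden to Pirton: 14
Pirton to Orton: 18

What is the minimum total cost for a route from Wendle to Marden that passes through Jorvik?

Shortest Wendle→Jorvik: Wendle → Irby → Jorvik = 25
Best Jorvik to Marden: Jorvik → Varne → Marden costing 17
Total via Jorvik: 25 + 17 = $42.

$42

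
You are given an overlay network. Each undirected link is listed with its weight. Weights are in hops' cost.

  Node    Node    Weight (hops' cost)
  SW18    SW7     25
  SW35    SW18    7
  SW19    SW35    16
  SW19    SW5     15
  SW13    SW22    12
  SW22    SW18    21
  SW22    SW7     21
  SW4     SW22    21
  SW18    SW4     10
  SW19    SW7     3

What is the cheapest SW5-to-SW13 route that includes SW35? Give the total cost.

Best SW5 to SW35: SW5–SW19–SW35 costing 31
Shortest SW35→SW13: SW35–SW18–SW22–SW13 = 40
Total via SW35: 31 + 40 = 71 hops' cost.

71 hops' cost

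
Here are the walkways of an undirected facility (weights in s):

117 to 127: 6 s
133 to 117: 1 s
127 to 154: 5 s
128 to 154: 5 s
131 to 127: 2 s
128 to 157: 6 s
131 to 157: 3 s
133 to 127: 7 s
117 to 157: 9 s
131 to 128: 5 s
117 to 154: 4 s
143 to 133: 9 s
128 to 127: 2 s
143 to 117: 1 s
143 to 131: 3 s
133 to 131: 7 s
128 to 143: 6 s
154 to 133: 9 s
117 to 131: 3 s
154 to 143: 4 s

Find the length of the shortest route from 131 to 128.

Compare a few routes:
131 - 127 - 128: 2+2 = 4
131 - 128: 5 = 5
131 - 143 - 128: 3+6 = 9
131 - 157 - 128: 3+6 = 9
The minimum is 4 s via 131 - 127 - 128.

4 s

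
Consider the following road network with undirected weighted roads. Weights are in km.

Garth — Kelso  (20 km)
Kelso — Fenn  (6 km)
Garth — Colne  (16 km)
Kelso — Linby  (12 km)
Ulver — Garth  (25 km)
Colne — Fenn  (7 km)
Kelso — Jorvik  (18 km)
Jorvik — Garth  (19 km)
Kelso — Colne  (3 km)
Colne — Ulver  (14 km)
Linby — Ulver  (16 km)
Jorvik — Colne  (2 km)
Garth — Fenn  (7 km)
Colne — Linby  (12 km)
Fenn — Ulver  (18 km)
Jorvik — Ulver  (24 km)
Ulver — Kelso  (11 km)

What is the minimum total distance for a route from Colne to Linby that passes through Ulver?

30 km

Shortest Colne→Ulver: Colne → Ulver = 14
Best Ulver to Linby: Ulver → Linby costing 16
Total via Ulver: 14 + 16 = 30 km.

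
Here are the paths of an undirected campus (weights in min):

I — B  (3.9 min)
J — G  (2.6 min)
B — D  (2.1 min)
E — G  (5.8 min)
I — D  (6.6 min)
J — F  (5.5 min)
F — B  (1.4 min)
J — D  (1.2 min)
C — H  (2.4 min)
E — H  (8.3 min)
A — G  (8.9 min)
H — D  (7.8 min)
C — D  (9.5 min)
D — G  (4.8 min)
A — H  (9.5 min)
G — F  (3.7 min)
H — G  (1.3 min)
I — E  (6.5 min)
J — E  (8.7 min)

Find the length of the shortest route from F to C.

Compare a few routes:
F–B–D–J–G–H–C: 1.4+2.1+1.2+2.6+1.3+2.4 = 11
F–J–G–H–C: 5.5+2.6+1.3+2.4 = 11.8
F–G–H–C: 3.7+1.3+2.4 = 7.4
F–B–D–G–H–C: 1.4+2.1+4.8+1.3+2.4 = 12
The minimum is 7.4 min via F–G–H–C.

7.4 min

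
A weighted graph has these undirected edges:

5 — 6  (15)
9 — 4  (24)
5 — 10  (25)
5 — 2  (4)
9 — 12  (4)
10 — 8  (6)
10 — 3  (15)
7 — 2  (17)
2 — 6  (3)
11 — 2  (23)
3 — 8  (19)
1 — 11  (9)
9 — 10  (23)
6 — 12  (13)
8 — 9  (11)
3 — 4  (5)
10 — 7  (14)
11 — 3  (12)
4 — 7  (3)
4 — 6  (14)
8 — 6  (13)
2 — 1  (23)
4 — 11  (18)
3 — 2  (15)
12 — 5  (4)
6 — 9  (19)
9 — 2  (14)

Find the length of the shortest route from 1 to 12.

Compare a few routes:
1–11–2–5–12: 9+23+4+4 = 40
1–2–6–12: 23+3+13 = 39
1–2–9–12: 23+14+4 = 41
1–2–5–12: 23+4+4 = 31
Cheapest is 1–2–5–12 at 31.

31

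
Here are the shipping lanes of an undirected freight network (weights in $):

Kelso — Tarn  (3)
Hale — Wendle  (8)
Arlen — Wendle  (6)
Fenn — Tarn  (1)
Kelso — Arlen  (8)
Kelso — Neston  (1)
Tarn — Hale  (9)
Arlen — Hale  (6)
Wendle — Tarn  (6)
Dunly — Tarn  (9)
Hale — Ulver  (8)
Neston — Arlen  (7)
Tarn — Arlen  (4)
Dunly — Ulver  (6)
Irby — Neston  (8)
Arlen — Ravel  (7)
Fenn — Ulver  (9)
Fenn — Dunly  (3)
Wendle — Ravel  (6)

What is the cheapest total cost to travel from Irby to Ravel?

Enumerating some paths:
Irby - Neston - Arlen - Ravel: 8+7+7 = 22
Irby - Neston - Kelso - Tarn - Arlen - Ravel: 8+1+3+4+7 = 23
Cheapest is Irby - Neston - Arlen - Ravel at $22.

$22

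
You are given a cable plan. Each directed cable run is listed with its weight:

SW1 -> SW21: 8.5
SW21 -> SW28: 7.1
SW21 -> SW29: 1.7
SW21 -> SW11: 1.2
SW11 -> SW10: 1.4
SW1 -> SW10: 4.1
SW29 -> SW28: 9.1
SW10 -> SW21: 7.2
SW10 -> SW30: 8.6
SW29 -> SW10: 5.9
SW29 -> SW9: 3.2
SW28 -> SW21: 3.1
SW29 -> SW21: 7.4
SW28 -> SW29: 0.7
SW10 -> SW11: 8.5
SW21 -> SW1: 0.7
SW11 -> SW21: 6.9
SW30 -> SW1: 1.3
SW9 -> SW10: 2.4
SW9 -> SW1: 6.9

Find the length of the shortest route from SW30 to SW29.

11.5

Compare a few routes:
SW30 - SW1 - SW21 - SW29: 1.3+8.5+1.7 = 11.5
SW30 - SW1 - SW10 - SW21 - SW29: 1.3+4.1+7.2+1.7 = 14.3
The minimum is 11.5 via SW30 - SW1 - SW21 - SW29.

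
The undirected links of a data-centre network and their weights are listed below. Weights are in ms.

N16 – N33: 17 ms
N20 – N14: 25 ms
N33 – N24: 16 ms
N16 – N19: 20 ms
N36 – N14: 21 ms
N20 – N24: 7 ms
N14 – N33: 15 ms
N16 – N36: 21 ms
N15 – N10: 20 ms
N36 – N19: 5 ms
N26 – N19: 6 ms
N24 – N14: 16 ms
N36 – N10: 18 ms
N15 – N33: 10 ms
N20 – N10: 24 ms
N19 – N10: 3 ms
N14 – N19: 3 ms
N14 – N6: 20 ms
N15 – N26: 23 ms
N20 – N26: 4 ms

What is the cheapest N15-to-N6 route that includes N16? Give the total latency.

Shortest N15→N16: N15 → N33 → N16 = 27
Shortest N16→N6: N16 → N19 → N14 → N6 = 43
Total via N16: 27 + 43 = 70 ms.

70 ms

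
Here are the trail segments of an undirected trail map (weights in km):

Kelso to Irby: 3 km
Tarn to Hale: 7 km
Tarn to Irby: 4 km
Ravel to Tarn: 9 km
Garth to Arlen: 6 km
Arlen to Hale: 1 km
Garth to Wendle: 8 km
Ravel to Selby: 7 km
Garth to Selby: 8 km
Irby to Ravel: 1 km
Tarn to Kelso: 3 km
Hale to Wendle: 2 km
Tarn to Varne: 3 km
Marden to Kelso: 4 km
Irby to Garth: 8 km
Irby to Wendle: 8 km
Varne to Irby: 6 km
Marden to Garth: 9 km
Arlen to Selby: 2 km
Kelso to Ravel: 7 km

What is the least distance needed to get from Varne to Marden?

Candidate routes:
Varne–Tarn–Irby–Kelso–Marden: 3+4+3+4 = 14
Varne–Tarn–Kelso–Marden: 3+3+4 = 10
Varne–Irby–Kelso–Marden: 6+3+4 = 13
Varne–Irby–Tarn–Kelso–Marden: 6+4+3+4 = 17
The minimum is 10 km via Varne–Tarn–Kelso–Marden.

10 km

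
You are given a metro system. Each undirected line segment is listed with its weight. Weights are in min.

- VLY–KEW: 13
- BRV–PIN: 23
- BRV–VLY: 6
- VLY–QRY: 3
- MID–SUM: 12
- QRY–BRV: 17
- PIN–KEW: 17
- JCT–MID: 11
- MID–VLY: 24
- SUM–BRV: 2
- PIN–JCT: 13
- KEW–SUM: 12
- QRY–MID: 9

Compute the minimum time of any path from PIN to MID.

24 min

Running Dijkstra from PIN:
PIN: 0
JCT: 13  (via PIN)
KEW: 17  (via PIN)
BRV: 23  (via PIN)
MID: 24  (via JCT)
Shortest route: PIN → JCT → MID = 24 min.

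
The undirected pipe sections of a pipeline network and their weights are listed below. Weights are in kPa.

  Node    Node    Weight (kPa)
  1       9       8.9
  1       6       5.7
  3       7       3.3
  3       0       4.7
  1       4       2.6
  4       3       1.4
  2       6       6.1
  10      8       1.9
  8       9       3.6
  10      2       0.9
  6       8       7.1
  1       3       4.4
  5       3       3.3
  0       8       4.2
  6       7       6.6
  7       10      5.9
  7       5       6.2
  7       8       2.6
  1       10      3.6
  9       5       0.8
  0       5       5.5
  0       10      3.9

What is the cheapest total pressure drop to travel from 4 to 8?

Shortest distances from 4:
4: 0
3: 1.4  (via 4)
1: 2.6  (via 4)
5: 4.7  (via 3)
7: 4.7  (via 3)
9: 5.5  (via 5)
0: 6.1  (via 3)
10: 6.2  (via 1)
2: 7.1  (via 10)
8: 7.3  (via 7)
Shortest route: 4 → 3 → 7 → 8 = 7.3 kPa.

7.3 kPa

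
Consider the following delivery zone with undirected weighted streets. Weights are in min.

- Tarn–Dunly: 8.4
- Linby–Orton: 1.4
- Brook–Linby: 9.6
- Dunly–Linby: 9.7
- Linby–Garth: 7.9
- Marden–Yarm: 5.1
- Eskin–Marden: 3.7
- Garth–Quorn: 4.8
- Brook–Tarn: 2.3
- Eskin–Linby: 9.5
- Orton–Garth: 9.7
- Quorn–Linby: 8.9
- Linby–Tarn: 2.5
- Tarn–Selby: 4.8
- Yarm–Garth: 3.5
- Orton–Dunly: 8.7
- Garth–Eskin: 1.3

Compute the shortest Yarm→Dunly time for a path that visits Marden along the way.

27.7 min

Best Yarm to Marden: Yarm–Marden costing 5.1
Best Marden to Dunly: Marden–Eskin–Garth–Linby–Dunly costing 22.6
Total via Marden: 5.1 + 22.6 = 27.7 min.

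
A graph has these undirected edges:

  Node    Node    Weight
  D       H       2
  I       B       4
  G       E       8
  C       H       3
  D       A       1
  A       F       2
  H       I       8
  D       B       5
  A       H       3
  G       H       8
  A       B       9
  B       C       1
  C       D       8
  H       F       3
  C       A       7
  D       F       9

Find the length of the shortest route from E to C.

19

Compare a few routes:
E - G - H - C: 8+8+3 = 19
E - G - H - D - B - C: 8+8+2+5+1 = 24
The minimum is 19 via E - G - H - C.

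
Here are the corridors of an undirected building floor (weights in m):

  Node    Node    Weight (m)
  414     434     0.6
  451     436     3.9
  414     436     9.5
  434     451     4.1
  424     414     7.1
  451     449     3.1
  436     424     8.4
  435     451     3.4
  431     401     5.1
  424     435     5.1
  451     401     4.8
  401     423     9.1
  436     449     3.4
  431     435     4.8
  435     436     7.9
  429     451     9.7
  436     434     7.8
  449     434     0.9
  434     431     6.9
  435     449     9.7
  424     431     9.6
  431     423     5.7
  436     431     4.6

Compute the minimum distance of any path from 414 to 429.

Enumerating some paths:
414 - 434 - 449 - 451 - 429: 0.6+0.9+3.1+9.7 = 14.3
414 - 434 - 451 - 429: 0.6+4.1+9.7 = 14.4
414 - 434 - 449 - 436 - 451 - 429: 0.6+0.9+3.4+3.9+9.7 = 18.5
Cheapest is 414 - 434 - 449 - 451 - 429 at 14.3 m.

14.3 m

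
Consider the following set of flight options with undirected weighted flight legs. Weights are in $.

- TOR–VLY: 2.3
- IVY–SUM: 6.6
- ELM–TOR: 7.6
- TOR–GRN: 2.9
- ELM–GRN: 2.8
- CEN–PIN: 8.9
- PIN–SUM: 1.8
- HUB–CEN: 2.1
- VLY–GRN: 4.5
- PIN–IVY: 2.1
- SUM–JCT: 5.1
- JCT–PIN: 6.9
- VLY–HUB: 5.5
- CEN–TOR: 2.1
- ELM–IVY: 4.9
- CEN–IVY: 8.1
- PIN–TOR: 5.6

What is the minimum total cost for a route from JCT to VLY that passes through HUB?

$22.2

Best JCT to HUB: JCT–PIN–TOR–CEN–HUB costing 16.7
Best HUB to VLY: HUB–VLY costing 5.5
Total via HUB: 16.7 + 5.5 = $22.2.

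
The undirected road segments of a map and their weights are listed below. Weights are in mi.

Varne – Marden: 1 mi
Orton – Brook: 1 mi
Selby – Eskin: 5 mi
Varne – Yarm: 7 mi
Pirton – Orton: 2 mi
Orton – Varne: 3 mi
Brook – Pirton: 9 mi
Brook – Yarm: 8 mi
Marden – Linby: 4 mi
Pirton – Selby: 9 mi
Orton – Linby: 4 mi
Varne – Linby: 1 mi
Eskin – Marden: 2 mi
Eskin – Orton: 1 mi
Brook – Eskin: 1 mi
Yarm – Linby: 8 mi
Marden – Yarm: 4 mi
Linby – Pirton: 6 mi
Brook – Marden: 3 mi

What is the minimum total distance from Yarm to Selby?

Running Dijkstra from Yarm:
Yarm: 0
Marden: 4  (via Yarm)
Varne: 5  (via Marden)
Eskin: 6  (via Marden)
Linby: 6  (via Varne)
Brook: 7  (via Marden)
Orton: 7  (via Eskin)
Pirton: 9  (via Orton)
Selby: 11  (via Eskin)
Shortest route: Yarm–Marden–Eskin–Selby = 11 mi.

11 mi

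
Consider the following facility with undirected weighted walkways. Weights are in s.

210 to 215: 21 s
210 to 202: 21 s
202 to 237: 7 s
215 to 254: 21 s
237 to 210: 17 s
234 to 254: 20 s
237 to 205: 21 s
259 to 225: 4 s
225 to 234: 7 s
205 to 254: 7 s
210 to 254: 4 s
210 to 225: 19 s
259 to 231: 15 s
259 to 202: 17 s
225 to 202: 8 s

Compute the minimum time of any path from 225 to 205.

30 s

Shortest distances from 225:
225: 0
259: 4  (via 225)
234: 7  (via 225)
202: 8  (via 225)
237: 15  (via 202)
210: 19  (via 225)
231: 19  (via 259)
254: 23  (via 210)
205: 30  (via 254)
Shortest route: 225 → 210 → 254 → 205 = 30 s.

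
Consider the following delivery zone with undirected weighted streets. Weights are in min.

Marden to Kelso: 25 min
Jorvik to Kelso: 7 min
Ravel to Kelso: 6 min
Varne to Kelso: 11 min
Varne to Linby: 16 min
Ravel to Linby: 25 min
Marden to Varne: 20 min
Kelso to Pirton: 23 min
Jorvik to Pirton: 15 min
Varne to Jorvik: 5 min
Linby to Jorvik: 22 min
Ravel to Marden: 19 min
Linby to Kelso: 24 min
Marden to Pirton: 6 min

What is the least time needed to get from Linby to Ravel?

Compare a few routes:
Linby - Ravel: 25 = 25
Linby - Varne - Kelso - Ravel: 16+11+6 = 33
Linby - Kelso - Ravel: 24+6 = 30
Cheapest is Linby - Ravel at 25 min.

25 min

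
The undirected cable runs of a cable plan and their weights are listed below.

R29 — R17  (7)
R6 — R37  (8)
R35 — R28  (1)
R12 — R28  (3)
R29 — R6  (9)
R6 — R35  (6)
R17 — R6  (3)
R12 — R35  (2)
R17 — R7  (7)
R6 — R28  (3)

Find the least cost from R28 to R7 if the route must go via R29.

Shortest R28→R29: R28–R6–R29 = 12
Shortest R29→R7: R29–R17–R7 = 14
Total via R29: 12 + 14 = 26.

26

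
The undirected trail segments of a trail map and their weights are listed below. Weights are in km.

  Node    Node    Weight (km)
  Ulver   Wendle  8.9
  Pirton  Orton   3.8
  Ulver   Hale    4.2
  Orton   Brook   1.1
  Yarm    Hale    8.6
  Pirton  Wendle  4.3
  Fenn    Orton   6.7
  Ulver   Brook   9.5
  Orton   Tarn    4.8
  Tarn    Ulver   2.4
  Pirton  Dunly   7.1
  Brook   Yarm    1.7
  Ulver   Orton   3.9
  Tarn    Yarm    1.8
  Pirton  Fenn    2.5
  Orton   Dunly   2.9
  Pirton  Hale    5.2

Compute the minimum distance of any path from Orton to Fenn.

6.3 km

Settle nodes by increasing distance from Orton:
Orton: 0
Brook: 1.1  (via Orton)
Yarm: 2.8  (via Brook)
Dunly: 2.9  (via Orton)
Pirton: 3.8  (via Orton)
Ulver: 3.9  (via Orton)
Tarn: 4.6  (via Yarm)
Fenn: 6.3  (via Pirton)
Shortest route: Orton → Pirton → Fenn = 6.3 km.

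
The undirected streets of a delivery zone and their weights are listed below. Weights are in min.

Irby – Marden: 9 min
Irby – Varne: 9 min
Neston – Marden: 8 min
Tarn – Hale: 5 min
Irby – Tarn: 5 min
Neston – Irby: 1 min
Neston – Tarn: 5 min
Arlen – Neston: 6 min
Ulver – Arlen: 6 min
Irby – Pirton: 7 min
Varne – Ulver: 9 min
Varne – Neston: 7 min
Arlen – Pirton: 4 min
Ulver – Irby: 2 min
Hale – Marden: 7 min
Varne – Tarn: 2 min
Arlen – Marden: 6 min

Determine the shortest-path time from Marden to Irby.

Enumerating some paths:
Marden - Arlen - Ulver - Irby: 6+6+2 = 14
Marden - Hale - Tarn - Irby: 7+5+5 = 17
Marden - Arlen - Neston - Irby: 6+6+1 = 13
Marden - Irby: 9 = 9
The minimum is 9 min via Marden - Irby.

9 min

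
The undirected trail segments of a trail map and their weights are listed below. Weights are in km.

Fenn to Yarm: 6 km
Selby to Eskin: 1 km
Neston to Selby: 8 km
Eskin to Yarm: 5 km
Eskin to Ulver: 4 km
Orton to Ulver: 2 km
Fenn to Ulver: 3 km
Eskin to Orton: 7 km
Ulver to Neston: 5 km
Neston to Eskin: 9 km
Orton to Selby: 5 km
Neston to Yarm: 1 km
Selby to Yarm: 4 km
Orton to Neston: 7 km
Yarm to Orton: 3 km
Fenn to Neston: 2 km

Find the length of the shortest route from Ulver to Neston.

5 km

Enumerating some paths:
Ulver → Fenn → Yarm → Neston: 3+6+1 = 10
Ulver → Orton → Yarm → Neston: 2+3+1 = 6
Ulver → Orton → Neston: 2+7 = 9
Ulver → Neston: 5 = 5
The minimum is 5 km via Ulver → Neston.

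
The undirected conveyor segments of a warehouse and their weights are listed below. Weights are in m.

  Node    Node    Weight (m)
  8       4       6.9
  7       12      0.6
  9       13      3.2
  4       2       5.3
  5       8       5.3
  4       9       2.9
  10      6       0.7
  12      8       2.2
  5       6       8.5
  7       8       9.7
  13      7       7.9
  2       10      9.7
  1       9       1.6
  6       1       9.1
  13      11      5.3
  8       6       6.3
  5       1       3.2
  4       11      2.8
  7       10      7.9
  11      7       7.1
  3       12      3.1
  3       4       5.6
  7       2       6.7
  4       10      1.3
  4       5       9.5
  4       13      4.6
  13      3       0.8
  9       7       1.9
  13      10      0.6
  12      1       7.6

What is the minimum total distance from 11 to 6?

Shortest distances from 11:
11: 0
4: 2.8  (via 11)
10: 4.1  (via 4)
13: 4.7  (via 10)
6: 4.8  (via 10)
Shortest route: 11 → 4 → 10 → 6 = 4.8 m.

4.8 m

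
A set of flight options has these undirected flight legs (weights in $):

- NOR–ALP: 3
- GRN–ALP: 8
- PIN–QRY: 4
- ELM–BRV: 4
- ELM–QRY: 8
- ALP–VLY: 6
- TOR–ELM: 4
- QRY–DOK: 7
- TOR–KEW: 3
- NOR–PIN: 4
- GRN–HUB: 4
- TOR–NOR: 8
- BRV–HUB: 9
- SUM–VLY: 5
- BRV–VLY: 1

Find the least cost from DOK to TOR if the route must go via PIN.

$23

Shortest DOK→PIN: DOK–QRY–PIN = 11
Shortest PIN→TOR: PIN–NOR–TOR = 12
Total via PIN: 11 + 12 = $23.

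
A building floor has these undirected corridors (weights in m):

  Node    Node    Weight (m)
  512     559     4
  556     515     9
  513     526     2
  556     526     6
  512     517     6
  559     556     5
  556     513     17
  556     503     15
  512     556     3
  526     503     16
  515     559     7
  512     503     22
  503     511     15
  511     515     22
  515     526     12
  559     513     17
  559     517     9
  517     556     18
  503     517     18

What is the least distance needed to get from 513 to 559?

13 m

Enumerating some paths:
513 - 559: 17 = 17
513 - 526 - 556 - 559: 2+6+5 = 13
513 - 526 - 556 - 512 - 559: 2+6+3+4 = 15
The minimum is 13 m via 513 - 526 - 556 - 559.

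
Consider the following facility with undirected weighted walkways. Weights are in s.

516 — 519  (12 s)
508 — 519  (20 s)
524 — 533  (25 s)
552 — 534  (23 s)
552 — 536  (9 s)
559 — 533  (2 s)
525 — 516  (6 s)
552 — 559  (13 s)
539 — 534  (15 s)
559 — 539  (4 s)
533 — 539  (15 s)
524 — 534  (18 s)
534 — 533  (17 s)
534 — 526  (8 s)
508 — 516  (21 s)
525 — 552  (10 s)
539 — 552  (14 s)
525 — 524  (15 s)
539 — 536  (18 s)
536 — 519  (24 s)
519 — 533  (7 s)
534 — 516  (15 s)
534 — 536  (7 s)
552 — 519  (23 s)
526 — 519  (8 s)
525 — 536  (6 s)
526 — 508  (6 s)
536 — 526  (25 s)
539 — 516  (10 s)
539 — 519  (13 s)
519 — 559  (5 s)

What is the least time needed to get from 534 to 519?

16 s

Running Dijkstra from 534:
534: 0
536: 7  (via 534)
526: 8  (via 534)
525: 13  (via 536)
508: 14  (via 526)
539: 15  (via 534)
516: 15  (via 534)
552: 16  (via 536)
519: 16  (via 526)
Shortest route: 534 → 526 → 519 = 16 s.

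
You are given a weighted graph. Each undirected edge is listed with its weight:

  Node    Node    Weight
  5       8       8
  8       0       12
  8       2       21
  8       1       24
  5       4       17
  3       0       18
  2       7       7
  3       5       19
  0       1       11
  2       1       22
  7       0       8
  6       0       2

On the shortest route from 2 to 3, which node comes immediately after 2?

Candidate routes:
2 - 8 - 5 - 3: 21+8+19 = 48
2 - 7 - 0 - 3: 7+8+18 = 33
The minimum is 33 via 2 - 7 - 0 - 3.
So from 2 the first move is to 7.

7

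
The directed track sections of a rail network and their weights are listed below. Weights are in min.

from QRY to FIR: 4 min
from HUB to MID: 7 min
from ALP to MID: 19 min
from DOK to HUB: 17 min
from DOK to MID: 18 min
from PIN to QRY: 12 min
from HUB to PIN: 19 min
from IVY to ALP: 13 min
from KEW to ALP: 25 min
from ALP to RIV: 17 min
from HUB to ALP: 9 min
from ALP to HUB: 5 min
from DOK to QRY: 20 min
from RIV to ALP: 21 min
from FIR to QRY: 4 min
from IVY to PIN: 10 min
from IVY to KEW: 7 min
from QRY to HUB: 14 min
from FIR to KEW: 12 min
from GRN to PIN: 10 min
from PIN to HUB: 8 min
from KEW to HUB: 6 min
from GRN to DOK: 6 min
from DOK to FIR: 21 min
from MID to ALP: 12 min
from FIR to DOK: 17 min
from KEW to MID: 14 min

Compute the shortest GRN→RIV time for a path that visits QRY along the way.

62 min

Shortest GRN→QRY: GRN–PIN–QRY = 22
Best QRY to RIV: QRY–HUB–ALP–RIV costing 40
Total via QRY: 22 + 40 = 62 min.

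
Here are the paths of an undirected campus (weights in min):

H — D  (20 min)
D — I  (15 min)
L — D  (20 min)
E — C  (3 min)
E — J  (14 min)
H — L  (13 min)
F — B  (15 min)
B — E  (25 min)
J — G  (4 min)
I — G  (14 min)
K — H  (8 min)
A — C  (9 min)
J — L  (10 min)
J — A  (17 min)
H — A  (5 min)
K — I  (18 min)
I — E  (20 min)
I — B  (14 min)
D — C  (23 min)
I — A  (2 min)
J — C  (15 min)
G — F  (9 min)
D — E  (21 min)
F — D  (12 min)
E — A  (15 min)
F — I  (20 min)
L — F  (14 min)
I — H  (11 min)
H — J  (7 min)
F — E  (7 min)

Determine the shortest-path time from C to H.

14 min

Settle nodes by increasing distance from C:
C: 0
E: 3  (via C)
A: 9  (via C)
F: 10  (via E)
I: 11  (via A)
H: 14  (via A)
Shortest route: C–A–H = 14 min.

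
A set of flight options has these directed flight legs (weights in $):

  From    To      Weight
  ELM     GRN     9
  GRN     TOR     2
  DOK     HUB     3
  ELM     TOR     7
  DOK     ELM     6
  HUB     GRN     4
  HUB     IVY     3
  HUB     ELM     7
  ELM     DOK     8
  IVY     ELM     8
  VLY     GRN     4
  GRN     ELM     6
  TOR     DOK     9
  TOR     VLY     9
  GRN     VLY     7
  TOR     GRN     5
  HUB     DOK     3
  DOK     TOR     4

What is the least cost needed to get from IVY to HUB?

$19

Running Dijkstra from IVY:
IVY: 0
ELM: 8  (via IVY)
TOR: 15  (via ELM)
DOK: 16  (via ELM)
GRN: 17  (via ELM)
HUB: 19  (via DOK)
Shortest route: IVY → ELM → DOK → HUB = $19.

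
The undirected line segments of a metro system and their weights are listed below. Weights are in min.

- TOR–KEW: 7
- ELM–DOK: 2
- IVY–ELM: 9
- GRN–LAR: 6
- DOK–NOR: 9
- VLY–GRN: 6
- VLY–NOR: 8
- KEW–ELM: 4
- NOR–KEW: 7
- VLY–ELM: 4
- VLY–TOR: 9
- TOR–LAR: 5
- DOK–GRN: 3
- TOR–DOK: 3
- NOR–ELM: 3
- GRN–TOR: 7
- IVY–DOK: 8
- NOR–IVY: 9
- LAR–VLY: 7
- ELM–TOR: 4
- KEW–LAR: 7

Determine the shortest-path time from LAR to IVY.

16 min

Running Dijkstra from LAR:
LAR: 0
TOR: 5  (via LAR)
GRN: 6  (via LAR)
KEW: 7  (via LAR)
VLY: 7  (via LAR)
DOK: 8  (via TOR)
ELM: 9  (via TOR)
NOR: 12  (via ELM)
IVY: 16  (via DOK)
Shortest route: LAR → TOR → DOK → IVY = 16 min.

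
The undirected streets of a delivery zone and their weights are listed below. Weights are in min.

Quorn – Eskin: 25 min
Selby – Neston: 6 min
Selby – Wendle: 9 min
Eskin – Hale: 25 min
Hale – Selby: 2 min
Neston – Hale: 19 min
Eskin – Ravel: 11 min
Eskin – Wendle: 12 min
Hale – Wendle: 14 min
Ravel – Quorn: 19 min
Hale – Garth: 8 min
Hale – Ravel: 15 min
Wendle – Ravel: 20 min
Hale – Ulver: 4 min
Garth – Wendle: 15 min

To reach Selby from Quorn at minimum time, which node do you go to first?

Ravel

Enumerating some paths:
Quorn - Ravel - Hale - Selby: 19+15+2 = 36
Quorn - Ravel - Wendle - Selby: 19+20+9 = 48
Quorn - Eskin - Wendle - Selby: 25+12+9 = 46
The minimum is 36 min via Quorn - Ravel - Hale - Selby.
So from Quorn the first move is to Ravel.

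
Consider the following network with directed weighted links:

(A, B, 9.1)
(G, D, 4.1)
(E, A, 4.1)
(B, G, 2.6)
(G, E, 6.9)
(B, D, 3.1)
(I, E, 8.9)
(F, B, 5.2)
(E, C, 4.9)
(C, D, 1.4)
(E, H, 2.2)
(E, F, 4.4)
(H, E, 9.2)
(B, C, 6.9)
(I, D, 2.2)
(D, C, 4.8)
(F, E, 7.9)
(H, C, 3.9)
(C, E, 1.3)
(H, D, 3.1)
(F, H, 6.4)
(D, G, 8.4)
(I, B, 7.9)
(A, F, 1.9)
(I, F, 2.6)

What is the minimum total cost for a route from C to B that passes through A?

Best C to A: C → E → A costing 5.4
Best A to B: A → F → B costing 7.1
Total via A: 5.4 + 7.1 = 12.5.

12.5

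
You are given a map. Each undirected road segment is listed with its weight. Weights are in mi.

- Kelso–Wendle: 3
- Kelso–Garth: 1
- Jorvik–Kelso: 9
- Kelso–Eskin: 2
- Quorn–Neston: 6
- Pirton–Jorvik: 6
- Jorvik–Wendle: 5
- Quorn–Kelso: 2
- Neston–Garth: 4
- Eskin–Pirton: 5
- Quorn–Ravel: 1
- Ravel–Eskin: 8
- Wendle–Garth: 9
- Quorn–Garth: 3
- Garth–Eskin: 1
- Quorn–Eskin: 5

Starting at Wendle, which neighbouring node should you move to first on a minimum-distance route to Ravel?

Candidate routes:
Wendle → Kelso → Quorn → Ravel: 3+2+1 = 6
Wendle → Kelso → Garth → Quorn → Ravel: 3+1+3+1 = 8
Cheapest is Wendle → Kelso → Quorn → Ravel at 6 mi.
So from Wendle the first move is to Kelso.

Kelso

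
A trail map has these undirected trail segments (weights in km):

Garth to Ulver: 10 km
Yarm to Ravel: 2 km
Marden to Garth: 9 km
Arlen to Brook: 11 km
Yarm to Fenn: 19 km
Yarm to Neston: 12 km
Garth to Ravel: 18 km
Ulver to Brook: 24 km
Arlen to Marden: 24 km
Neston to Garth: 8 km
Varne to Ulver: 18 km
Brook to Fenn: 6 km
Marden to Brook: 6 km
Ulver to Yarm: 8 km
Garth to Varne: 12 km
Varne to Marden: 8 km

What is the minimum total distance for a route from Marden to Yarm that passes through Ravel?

Shortest Marden→Ravel: Marden–Garth–Ravel = 27
Best Ravel to Yarm: Ravel–Yarm costing 2
Total via Ravel: 27 + 2 = 29 km.

29 km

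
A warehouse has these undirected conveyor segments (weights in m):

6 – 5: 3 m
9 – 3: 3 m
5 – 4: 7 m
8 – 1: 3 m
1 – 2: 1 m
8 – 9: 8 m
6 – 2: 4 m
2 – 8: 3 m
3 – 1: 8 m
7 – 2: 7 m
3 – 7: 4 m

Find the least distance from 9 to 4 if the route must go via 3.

26 m

Best 9 to 3: 9 → 3 costing 3
Best 3 to 4: 3 → 1 → 2 → 6 → 5 → 4 costing 23
Total via 3: 3 + 23 = 26 m.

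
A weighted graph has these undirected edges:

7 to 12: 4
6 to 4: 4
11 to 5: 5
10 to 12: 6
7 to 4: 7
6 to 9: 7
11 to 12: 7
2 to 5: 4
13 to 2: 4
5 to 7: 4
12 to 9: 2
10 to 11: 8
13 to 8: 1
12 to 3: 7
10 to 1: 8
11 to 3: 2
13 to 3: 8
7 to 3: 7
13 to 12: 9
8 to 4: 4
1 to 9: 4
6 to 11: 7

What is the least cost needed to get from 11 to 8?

Enumerating some paths:
11 → 5 → 2 → 13 → 8: 5+4+4+1 = 14
11 → 6 → 4 → 8: 7+4+4 = 15
11 → 3 → 13 → 8: 2+8+1 = 11
11 → 12 → 13 → 8: 7+9+1 = 17
The minimum is 11 via 11 → 3 → 13 → 8.

11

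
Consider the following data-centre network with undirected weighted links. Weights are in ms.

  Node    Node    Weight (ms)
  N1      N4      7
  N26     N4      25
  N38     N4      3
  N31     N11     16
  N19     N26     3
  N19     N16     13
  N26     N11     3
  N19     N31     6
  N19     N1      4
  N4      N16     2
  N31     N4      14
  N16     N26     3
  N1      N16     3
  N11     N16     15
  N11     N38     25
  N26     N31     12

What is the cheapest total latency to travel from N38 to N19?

Running Dijkstra from N38:
N38: 0
N4: 3  (via N38)
N16: 5  (via N4)
N26: 8  (via N16)
N1: 8  (via N16)
N11: 11  (via N26)
N19: 11  (via N26)
Shortest route: N38 → N4 → N16 → N26 → N19 = 11 ms.

11 ms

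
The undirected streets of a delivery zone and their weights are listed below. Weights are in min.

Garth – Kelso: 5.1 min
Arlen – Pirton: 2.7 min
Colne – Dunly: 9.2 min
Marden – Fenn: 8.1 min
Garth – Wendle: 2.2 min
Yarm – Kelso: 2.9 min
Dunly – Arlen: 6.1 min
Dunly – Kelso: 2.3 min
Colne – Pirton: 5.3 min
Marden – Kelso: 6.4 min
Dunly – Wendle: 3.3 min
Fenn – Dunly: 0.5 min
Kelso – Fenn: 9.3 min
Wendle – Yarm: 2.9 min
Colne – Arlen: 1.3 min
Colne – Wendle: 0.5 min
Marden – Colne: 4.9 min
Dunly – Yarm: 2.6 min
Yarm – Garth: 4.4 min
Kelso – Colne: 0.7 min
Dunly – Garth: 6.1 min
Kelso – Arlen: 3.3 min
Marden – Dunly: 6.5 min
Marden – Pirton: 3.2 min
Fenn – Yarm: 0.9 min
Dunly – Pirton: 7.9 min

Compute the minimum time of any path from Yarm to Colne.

3.4 min

Shortest distances from Yarm:
Yarm: 0
Fenn: 0.9  (via Yarm)
Dunly: 1.4  (via Fenn)
Kelso: 2.9  (via Yarm)
Wendle: 2.9  (via Yarm)
Colne: 3.4  (via Wendle)
Shortest route: Yarm → Wendle → Colne = 3.4 min.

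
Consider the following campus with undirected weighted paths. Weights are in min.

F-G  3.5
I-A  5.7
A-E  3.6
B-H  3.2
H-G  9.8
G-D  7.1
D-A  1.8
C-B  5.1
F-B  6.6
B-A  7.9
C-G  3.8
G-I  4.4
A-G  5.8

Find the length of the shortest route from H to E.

14.7 min

Settle nodes by increasing distance from H:
H: 0
B: 3.2  (via H)
C: 8.3  (via B)
F: 9.8  (via B)
G: 9.8  (via H)
A: 11.1  (via B)
D: 12.9  (via A)
I: 14.2  (via G)
E: 14.7  (via A)
Shortest route: H → B → A → E = 14.7 min.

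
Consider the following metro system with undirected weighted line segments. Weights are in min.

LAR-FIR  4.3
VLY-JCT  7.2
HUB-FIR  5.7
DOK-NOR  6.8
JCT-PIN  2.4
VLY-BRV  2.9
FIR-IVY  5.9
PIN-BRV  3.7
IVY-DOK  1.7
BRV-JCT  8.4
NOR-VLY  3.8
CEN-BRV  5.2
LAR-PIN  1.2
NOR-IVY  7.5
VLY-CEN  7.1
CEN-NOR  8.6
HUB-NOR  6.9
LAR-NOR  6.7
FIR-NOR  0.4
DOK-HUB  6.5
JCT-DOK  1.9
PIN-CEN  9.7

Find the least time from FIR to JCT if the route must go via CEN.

Shortest FIR→CEN: FIR → NOR → CEN = 9
Shortest CEN→JCT: CEN → BRV → PIN → JCT = 11.3
Total via CEN: 9 + 11.3 = 20.3 min.

20.3 min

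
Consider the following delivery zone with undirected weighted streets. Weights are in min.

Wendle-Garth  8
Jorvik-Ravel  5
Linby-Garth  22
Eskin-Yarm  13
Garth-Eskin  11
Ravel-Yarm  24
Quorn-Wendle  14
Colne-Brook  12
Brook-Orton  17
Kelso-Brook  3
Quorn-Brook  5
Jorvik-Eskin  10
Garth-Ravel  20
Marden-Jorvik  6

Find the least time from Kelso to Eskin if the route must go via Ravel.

Best Kelso to Ravel: Kelso–Brook–Quorn–Wendle–Garth–Ravel costing 50
Shortest Ravel→Eskin: Ravel–Jorvik–Eskin = 15
Total via Ravel: 50 + 15 = 65 min.

65 min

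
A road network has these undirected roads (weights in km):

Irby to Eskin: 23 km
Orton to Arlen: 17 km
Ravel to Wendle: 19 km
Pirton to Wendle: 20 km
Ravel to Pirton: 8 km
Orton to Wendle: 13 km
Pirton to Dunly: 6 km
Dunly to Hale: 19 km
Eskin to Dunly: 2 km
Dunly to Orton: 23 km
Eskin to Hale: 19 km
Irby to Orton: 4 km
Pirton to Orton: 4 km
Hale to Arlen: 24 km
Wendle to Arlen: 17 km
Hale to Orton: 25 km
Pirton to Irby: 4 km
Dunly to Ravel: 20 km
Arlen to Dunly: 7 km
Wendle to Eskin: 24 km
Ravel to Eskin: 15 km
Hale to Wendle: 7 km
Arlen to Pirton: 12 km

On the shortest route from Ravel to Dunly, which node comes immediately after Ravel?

Pirton

Compare a few routes:
Ravel - Eskin - Dunly: 15+2 = 17
Ravel - Pirton - Dunly: 8+6 = 14
Cheapest is Ravel - Pirton - Dunly at 14 km.
So from Ravel the first move is to Pirton.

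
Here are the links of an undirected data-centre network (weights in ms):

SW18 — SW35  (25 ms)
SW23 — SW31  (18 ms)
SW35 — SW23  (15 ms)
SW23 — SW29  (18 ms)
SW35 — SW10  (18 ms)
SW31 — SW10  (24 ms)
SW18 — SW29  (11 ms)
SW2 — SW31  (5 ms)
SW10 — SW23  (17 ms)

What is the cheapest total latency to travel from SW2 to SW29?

Compare a few routes:
SW2 → SW31 → SW10 → SW23 → SW29: 5+24+17+18 = 64
SW2 → SW31 → SW23 → SW29: 5+18+18 = 41
Cheapest is SW2 → SW31 → SW23 → SW29 at 41 ms.

41 ms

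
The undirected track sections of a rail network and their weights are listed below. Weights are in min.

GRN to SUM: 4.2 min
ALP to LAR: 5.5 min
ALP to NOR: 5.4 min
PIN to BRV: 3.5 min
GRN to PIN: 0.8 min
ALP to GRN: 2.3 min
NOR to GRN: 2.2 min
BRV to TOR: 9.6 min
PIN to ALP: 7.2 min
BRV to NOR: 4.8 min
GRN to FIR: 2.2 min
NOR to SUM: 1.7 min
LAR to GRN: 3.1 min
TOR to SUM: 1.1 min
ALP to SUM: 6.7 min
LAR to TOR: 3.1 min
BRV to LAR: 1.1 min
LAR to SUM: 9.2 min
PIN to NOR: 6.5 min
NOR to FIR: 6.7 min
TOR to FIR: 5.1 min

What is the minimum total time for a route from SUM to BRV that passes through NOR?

6.5 min

Best SUM to NOR: SUM → NOR costing 1.7
Best NOR to BRV: NOR → BRV costing 4.8
Total via NOR: 1.7 + 4.8 = 6.5 min.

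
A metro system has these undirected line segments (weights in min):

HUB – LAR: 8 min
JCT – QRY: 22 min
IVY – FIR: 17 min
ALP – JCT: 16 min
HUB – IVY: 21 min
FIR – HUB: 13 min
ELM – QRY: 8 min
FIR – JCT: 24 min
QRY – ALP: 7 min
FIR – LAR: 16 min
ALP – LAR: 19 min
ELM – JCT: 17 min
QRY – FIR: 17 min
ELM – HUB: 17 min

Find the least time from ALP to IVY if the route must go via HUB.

48 min

Best ALP to HUB: ALP–LAR–HUB costing 27
Best HUB to IVY: HUB–IVY costing 21
Total via HUB: 27 + 21 = 48 min.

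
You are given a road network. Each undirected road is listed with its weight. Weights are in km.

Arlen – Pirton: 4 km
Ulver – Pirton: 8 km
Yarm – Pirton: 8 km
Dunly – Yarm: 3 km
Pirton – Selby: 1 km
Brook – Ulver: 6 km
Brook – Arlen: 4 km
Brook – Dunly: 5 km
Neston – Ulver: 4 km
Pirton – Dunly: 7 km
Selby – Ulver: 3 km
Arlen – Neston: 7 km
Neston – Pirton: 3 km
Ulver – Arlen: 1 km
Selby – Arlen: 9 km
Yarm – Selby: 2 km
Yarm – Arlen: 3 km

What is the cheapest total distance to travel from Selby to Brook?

Running Dijkstra from Selby:
Selby: 0
Pirton: 1  (via Selby)
Yarm: 2  (via Selby)
Ulver: 3  (via Selby)
Neston: 4  (via Pirton)
Arlen: 4  (via Ulver)
Dunly: 5  (via Yarm)
Brook: 8  (via Arlen)
Shortest route: Selby → Ulver → Arlen → Brook = 8 km.

8 km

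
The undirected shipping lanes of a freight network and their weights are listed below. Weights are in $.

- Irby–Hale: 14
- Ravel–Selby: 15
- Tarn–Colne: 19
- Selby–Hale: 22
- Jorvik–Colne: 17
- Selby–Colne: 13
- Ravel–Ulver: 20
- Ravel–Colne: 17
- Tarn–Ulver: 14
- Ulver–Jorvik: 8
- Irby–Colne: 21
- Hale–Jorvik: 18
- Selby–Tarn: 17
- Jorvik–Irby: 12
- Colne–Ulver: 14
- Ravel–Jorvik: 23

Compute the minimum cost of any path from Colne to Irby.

Enumerating some paths:
Colne - Ulver - Jorvik - Irby: 14+8+12 = 34
Colne - Jorvik - Hale - Irby: 17+18+14 = 49
Colne - Jorvik - Irby: 17+12 = 29
Colne - Irby: 21 = 21
Cheapest is Colne - Irby at $21.

$21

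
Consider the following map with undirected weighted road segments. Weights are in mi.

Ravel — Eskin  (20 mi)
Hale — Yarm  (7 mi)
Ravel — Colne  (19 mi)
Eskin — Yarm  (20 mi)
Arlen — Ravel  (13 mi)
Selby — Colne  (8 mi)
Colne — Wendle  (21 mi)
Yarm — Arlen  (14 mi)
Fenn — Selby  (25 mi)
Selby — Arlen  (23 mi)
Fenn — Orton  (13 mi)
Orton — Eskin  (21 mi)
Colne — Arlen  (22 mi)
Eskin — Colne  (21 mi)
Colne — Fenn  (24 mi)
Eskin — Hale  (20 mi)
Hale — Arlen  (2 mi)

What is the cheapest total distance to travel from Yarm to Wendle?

Running Dijkstra from Yarm:
Yarm: 0
Hale: 7  (via Yarm)
Arlen: 9  (via Hale)
Eskin: 20  (via Yarm)
Ravel: 22  (via Arlen)
Colne: 31  (via Arlen)
Selby: 32  (via Arlen)
Orton: 41  (via Eskin)
Wendle: 52  (via Colne)
Shortest route: Yarm–Hale–Arlen–Colne–Wendle = 52 mi.

52 mi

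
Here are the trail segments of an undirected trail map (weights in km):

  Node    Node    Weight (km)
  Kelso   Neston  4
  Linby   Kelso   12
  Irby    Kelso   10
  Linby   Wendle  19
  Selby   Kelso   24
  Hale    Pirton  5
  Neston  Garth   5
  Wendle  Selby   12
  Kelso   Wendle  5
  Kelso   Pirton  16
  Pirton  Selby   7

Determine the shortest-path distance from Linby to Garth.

Candidate routes:
Linby - Kelso - Neston - Garth: 12+4+5 = 21
Linby - Wendle - Kelso - Neston - Garth: 19+5+4+5 = 33
The minimum is 21 km via Linby - Kelso - Neston - Garth.

21 km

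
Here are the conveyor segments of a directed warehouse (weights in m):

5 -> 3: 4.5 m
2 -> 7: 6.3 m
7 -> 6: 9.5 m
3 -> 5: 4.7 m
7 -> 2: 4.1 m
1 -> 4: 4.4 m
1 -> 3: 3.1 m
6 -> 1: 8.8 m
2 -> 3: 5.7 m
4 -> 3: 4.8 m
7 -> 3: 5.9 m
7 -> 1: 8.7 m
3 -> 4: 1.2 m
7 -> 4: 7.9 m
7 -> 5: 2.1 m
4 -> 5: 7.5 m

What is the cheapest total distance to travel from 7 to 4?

Running Dijkstra from 7:
7: 0
5: 2.1  (via 7)
2: 4.1  (via 7)
3: 5.9  (via 7)
4: 7.1  (via 3)
Shortest route: 7 → 3 → 4 = 7.1 m.

7.1 m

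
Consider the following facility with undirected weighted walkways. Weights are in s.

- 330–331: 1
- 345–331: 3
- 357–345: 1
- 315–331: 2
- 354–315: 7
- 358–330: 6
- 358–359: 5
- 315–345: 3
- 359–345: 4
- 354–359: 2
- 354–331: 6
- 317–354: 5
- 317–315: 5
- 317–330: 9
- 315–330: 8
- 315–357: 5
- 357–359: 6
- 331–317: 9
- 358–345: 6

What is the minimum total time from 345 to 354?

6 s

Enumerating some paths:
345 → 357 → 359 → 354: 1+6+2 = 9
345 → 331 → 354: 3+6 = 9
345 → 359 → 354: 4+2 = 6
Cheapest is 345 → 359 → 354 at 6 s.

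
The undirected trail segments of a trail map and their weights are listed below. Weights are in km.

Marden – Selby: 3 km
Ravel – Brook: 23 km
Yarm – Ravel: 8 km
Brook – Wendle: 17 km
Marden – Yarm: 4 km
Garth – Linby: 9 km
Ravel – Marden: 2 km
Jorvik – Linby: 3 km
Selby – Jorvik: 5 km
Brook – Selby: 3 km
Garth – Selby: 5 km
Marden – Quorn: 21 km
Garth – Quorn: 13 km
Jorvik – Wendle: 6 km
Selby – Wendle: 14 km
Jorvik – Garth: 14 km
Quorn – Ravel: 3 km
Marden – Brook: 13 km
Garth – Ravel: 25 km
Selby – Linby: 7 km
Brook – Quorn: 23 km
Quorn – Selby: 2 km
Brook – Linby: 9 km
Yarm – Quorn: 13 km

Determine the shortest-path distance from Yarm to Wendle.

18 km

Candidate routes:
Yarm → Marden → Selby → Jorvik → Wendle: 4+3+5+6 = 18
Yarm → Marden → Ravel → Quorn → Selby → Jorvik → Wendle: 4+2+3+2+5+6 = 22
Yarm → Marden → Selby → Wendle: 4+3+14 = 21
Cheapest is Yarm → Marden → Selby → Jorvik → Wendle at 18 km.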